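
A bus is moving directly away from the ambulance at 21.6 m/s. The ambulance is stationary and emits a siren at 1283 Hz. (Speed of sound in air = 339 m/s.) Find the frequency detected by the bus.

1201 Hz

Moving observer, stationary source: f' = f · (v − v_o)/v.
f' = 1283 × (339 − 21.6)/339 = 1283 × 317.4/339 ≈ 1201 Hz.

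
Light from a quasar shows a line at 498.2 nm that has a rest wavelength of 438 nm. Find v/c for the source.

λ'/λ₀ = 1.1374 > 1 (redshift), so the source is receding.
λ'/λ₀ = √((1 + β)/(1 − β)) for a receding source ⇒ β = (r² − 1)/(r² + 1) with r = λ'/λ₀.
β = (1.2938 − 1)/(1.2938 + 1) ≈ 0.128.

0.128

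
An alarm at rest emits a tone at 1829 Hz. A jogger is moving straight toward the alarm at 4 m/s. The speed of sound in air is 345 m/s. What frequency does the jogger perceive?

1850 Hz

Only the observer moves, toward the source, so f' = f · (v + v_o)/v.
f' = 1829 × (345 + 4)/345 = 1829 × 349/345 ≈ 1850 Hz.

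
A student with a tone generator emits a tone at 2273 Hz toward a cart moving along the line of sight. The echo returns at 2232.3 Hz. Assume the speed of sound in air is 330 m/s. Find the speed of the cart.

2.98 m/s

Double Doppler shift off a moving reflector: f₂ = f₀ · (v + u)/(v − u) (u > 0 toward emitter).
Rearranging, u = v · (f₂ − f₀)/(f₂ + f₀) = 330 × -40.7/4505.3 ≈ -2.98 m/s.
So the cart is moving at 2.98 m/s away from the emitter.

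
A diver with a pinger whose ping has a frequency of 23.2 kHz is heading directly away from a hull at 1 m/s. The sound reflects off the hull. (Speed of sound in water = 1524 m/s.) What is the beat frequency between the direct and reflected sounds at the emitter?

The hull receives the sound from a moving source: f₁ = f₀ · v/(v + v_e) = 23.2 × 1524/1525 ≈ 23.1848 kHz.
On the return leg the diver with a pinger is a moving observer: f₂ = f₁ · (v − v_e)/v = 23.1848 × 1523/1524 ≈ 23.1696 kHz.
Beat against the emitted tone (with f₀ = 23200 Hz): |f₂ − f₀| = 2v_e·f₀/(v + v_e) = 2 × 1 × 23200/1525 ≈ 30.4 Hz.

30.4 Hz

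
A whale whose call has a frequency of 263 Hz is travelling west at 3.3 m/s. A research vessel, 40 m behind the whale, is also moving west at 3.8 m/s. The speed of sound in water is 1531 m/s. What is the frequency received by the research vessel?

263 Hz

The research vessel is behind, so the whale is moving away from it while the research vessel is moving toward the whale.
With source receding and observer approaching, f' = f · (v + v_o)/(v + v_s).
f' = 263 × (1531 + 3.8)/(1531 + 3.3) = 263 × 1534.8/1534.3 ≈ 263 Hz.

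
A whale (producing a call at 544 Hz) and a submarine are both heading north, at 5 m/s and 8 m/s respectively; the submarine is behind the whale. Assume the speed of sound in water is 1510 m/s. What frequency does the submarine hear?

545 Hz

The submarine is behind, so the whale is moving away from it while the submarine is moving toward the whale.
With source receding and observer approaching, f' = f · (v + v_o)/(v + v_s).
f' = 544 × (1510 + 8)/(1510 + 5) = 544 × 1518/1515 ≈ 545 Hz.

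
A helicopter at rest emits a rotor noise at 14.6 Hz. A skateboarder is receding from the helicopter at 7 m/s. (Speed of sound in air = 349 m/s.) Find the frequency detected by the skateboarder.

Only the observer moves, away from the source, so f' = f · (v − v_o)/v.
f' = 14.6 × (349 − 7)/349 = 14.6 × 342/349 ≈ 14.3 Hz.

14.3 Hz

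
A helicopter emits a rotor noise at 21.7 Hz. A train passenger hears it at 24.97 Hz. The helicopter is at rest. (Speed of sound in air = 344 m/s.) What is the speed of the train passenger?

f' > f, so the train passenger is approaching.
f' = f · (v + v_o)/v ⇒ v_o = v · |f'/f − 1|.
v_o = 344 × |24.97/21.7 − 1| = 344 × 0.1507 ≈ 52 m/s.

52 m/s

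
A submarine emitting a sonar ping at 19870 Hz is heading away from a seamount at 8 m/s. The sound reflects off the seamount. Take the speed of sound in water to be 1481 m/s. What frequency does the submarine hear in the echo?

The seamount receives the sound from a moving source: f₁ = f₀ · v/(v + v_e) = 19870 × 1481/1489 ≈ 19763 Hz.
On the return leg the submarine is a moving observer: f₂ = f₁ · (v − v_e)/v = 19763 × 1473/1481 ≈ 19656 Hz.
Equivalently f₂ = f₀ · (v − v_e)/(v + v_e).

19656 Hz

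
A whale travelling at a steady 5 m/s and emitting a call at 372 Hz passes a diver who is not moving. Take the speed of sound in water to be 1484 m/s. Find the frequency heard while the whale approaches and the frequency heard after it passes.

Approaching: f₁ = f · v/(v − v_s) = 372 × 1484/1479 ≈ 373 Hz.
Receding: f₂ = f · v/(v + v_s) = 372 × 1484/1489 ≈ 371 Hz.

373 Hz approaching; 371 Hz receding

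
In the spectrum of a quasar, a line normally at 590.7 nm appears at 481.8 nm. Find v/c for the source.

0.201

λ'/λ₀ = 0.8156 < 1 (blueshift), so the source is approaching.
λ'/λ₀ = √((1 − β)/(1 + β)) for an approaching source ⇒ β = (1 − r²)/(1 + r²) with r = λ'/λ₀.
β = (1 − 0.6653)/(1 + 0.6653) ≈ 0.201.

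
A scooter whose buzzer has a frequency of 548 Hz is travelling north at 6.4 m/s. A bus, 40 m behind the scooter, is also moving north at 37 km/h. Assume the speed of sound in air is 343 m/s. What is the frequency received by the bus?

554 Hz

37 km/h = 10.28 m/s.
The bus is behind, so the scooter is moving away from it while the bus is moving toward the scooter.
With source receding and observer approaching, f' = f · (v + v_o)/(v + v_s).
f' = 548 × (343 + 10.28)/(343 + 6.4) = 548 × 353.28/349.4 ≈ 554 Hz.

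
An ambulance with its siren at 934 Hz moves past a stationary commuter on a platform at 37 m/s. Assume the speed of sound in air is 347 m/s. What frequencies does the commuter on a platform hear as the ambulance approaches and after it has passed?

1045 Hz approaching; 844 Hz receding

Approaching: f₁ = f · v/(v − v_s) = 934 × 347/310 ≈ 1045 Hz.
Receding: f₂ = f · v/(v + v_s) = 934 × 347/384 ≈ 844 Hz.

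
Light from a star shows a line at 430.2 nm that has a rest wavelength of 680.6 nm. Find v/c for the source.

0.429

λ'/λ₀ = 0.6321 < 1 (blueshift), so the source is approaching.
λ'/λ₀ = √((1 − β)/(1 + β)) for an approaching source ⇒ β = (1 − r²)/(1 + r²) with r = λ'/λ₀.
β = (1 − 0.3995)/(1 + 0.3995) ≈ 0.429.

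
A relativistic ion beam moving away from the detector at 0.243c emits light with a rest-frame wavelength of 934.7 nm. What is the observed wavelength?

Relativistic Doppler for wavelength: λ' = λ₀ · √((1 + β)/(1 − β)).
λ' = 934.7 × √(1.2430/0.7570) = 934.7 × 1.28141 ≈ 1197.7 nm.

1197.7 nm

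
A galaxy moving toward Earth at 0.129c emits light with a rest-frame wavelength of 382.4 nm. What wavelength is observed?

335.9 nm

Relativistic Doppler for wavelength: λ' = λ₀ · √((1 − β)/(1 + β)).
λ' = 382.4 × √(0.8710/1.1290) = 382.4 × 0.87834 ≈ 335.9 nm.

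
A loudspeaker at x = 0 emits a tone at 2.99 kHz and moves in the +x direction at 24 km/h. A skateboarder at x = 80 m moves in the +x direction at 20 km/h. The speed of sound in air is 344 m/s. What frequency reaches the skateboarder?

3.00 kHz

24 km/h = 6.667 m/s; 20 km/h = 5.556 m/s.
The observer lies on the +x side, so the source is heading toward the observer and the observer is heading away from the source.
With source approaching and observer receding, f' = f · (v − v_o)/(v − v_s).
f' = 2.99 × (344 − 5.556)/(344 − 6.667) = 2.99 × 338.44/337.33 ≈ 3.00 kHz.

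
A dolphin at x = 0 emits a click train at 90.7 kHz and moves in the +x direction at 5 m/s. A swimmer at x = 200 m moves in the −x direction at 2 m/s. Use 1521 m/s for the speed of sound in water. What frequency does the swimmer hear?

91.1 kHz

The observer lies on the +x side, so the source is heading toward the observer and the observer is heading toward the source.
Both move, so f' = f · (v + v_o)/(v − v_s).
f' = 90.7 × (1521 + 2)/(1521 − 5) = 90.7 × 1523/1516 ≈ 91.1 kHz.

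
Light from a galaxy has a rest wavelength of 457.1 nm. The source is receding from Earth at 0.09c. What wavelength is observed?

Relativistic Doppler for wavelength: λ' = λ₀ · √((1 + β)/(1 − β)).
λ' = 457.1 × √(1.0900/0.9100) = 457.1 × 1.09444 ≈ 500.3 nm.

500.3 nm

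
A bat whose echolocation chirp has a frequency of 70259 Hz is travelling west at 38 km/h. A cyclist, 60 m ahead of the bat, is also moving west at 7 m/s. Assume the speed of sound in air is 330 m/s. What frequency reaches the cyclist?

71041 Hz

38 km/h = 10.56 m/s.
The cyclist is ahead, so the bat is moving toward it while the cyclist is moving away from the bat.
General Doppler shift: f' = f · (v − v_o)/(v − v_s).
f' = 70259 × (330 − 7)/(330 − 10.56) = 70259 × 323/319.44 ≈ 71041 Hz.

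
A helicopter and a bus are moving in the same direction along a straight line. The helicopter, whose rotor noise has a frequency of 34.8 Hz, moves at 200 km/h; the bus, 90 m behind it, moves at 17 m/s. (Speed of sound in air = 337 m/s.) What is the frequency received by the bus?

31.4 Hz

200 km/h = 55.56 m/s.
The bus is behind, so the helicopter is moving away from it while the bus is moving toward the helicopter.
General Doppler shift: f' = f · (v + v_o)/(v + v_s).
f' = 34.8 × (337 + 17)/(337 + 55.56) = 34.8 × 354/392.56 ≈ 31.4 Hz.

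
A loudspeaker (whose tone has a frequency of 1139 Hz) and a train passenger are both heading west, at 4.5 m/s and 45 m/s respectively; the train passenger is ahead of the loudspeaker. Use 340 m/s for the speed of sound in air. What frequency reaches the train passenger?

1002 Hz

The train passenger is ahead, so the loudspeaker is moving toward it while the train passenger is moving away from the loudspeaker.
General Doppler shift: f' = f · (v − v_o)/(v − v_s).
f' = 1139 × (340 − 45)/(340 − 4.5) = 1139 × 295/335.5 ≈ 1002 Hz.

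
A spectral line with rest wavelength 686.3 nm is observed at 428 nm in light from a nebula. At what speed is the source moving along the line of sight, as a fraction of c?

0.440

λ'/λ₀ = 0.6236 < 1 (blueshift), so the source is approaching.
λ'/λ₀ = √((1 − β)/(1 + β)) for an approaching source ⇒ β = (1 − r²)/(1 + r²) with r = λ'/λ₀.
β = (1 − 0.3889)/(1 + 0.3889) ≈ 0.440.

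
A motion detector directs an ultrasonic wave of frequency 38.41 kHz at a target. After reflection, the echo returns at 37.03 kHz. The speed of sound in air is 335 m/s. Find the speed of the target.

Double Doppler shift off a moving reflector: f₂ = f₀ · (v + u)/(v − u) (u > 0 toward emitter).
Rearranging, u = v · (f₂ − f₀)/(f₂ + f₀) = 335 × -1.38/75.44 ≈ -6.1 m/s.
So the target is moving at 6.1 m/s away from the emitter.

6.1 m/s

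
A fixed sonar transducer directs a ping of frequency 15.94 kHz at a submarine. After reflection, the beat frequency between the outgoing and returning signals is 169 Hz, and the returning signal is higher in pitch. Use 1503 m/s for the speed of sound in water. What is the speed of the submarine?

7.9 m/s

Double Doppler shift off a moving reflector: f₂ = f₀ · (v + u)/(v − u) (u > 0 toward emitter).
Returning signal is higher, so f₂ = f₀ + Δf = 15940 + 169 = 16109 Hz.
Rearranging, u = v · (f₂ − f₀)/(f₂ + f₀) = 1503 × 169/32049 ≈ 7.9 m/s.
So the submarine is moving at 7.9 m/s toward the emitter.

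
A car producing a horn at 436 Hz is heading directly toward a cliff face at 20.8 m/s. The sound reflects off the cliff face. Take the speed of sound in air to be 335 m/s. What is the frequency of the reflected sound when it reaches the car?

494 Hz

The cliff face receives the sound from a moving source: f₁ = f₀ · v/(v − v_e) = 436 × 335/314.2 ≈ 465 Hz.
On the return leg the car is a moving observer: f₂ = f₁ · (v + v_e)/v = 465 × 355.8/335 ≈ 494 Hz.
Equivalently f₂ = f₀ · (v + v_e)/(v − v_e).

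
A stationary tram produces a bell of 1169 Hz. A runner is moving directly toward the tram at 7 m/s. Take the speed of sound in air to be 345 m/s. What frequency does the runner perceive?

1193 Hz

Only the observer moves, toward the source, so f' = f · (v + v_o)/v.
f' = 1169 × (345 + 7)/345 = 1169 × 352/345 ≈ 1193 Hz.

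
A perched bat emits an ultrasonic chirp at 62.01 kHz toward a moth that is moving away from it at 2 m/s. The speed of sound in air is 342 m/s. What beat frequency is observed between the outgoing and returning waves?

The moth first receives the wave as a moving observer: f₁ = f₀ · (v − u)/v = 62.01 × (342 − 2)/342 ≈ 61.647 kHz.
On reflection it acts as a source moving away from the stationary detector: f₂ = f₁ · v/(v + u) = 61.647 × 342/344 ≈ 61.289 kHz.
Equivalently f₂ = f₀ · (v − u)/(v + u).
Beat frequency (with f₀ = 62010 Hz): |f₂ − f₀| = 2u·f₀/(v + u) = 2 × 2 × 62010/344 ≈ 721 Hz.

721 Hz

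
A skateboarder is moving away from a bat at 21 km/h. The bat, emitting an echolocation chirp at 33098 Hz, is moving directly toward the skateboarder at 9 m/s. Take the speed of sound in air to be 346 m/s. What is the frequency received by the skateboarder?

33409 Hz

21 km/h = 5.833 m/s.
Both move, so f' = f · (v − v_o)/(v − v_s).
f' = 33098 × (346 − 5.833)/(346 − 9) = 33098 × 340.17/337 ≈ 33409 Hz.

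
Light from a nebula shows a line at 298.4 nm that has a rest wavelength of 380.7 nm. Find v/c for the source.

λ'/λ₀ = 0.7838 < 1 (blueshift), so the source is approaching.
λ'/λ₀ = √((1 − β)/(1 + β)) for an approaching source ⇒ β = (1 − r²)/(1 + r²) with r = λ'/λ₀.
β = (1 − 0.6144)/(1 + 0.6144) ≈ 0.239.

0.239c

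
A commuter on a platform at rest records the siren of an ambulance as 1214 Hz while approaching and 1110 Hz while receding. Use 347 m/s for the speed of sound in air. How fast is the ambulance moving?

15.5 m/s

f₁/f₂ = (v + v_s)/(v − v_s), so v_s = v · (f₁ − f₂)/(f₁ + f₂).
v_s = 347 × (1214 − 1110)/(1214 + 1110) = 347 × 104/2324 ≈ 15.5 m/s.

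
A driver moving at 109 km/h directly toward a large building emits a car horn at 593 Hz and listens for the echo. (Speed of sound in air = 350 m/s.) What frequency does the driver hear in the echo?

109 km/h = 30.28 m/s.
The large building receives the sound from a moving source: f₁ = f₀ · v/(v − v_e) = 593 × 350/319.72 ≈ 649 Hz.
On the return leg the driver is a moving observer: f₂ = f₁ · (v + v_e)/v = 649 × 380.28/350 ≈ 705 Hz.

705 Hz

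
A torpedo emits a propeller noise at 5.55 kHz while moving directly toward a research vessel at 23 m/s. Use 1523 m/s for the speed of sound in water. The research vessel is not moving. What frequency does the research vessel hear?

With the source moving toward a stationary observer, f' = f · v/(v − v_s).
f' = 5.55 × 1523/(1523 − 23) = 5.55 × 1523/1500 ≈ 5.64 kHz.

5.64 kHz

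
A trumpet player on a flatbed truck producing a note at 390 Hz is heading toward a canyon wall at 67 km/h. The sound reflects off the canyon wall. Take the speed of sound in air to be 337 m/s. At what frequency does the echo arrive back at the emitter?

436 Hz

67 km/h = 18.61 m/s.
The canyon wall receives the sound from a moving source: f₁ = f₀ · v/(v − v_e) = 390 × 337/318.39 ≈ 413 Hz.
On the return leg the trumpet player on a flatbed truck is a moving observer: f₂ = f₁ · (v + v_e)/v = 413 × 355.61/337 ≈ 436 Hz.
Equivalently f₂ = f₀ · (v + v_e)/(v − v_e).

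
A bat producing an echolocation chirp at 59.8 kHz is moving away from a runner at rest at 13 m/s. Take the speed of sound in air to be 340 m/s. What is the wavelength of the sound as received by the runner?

5.90 mm

Moving source, stationary observer: f' = f · v/(v + v_s) since the source is receding.
f' = 59.8 × 340/(340 + 13) ≈ 57.6 kHz.
λ' = v/f' = 340/57597.7 ≈ 5.90 mm.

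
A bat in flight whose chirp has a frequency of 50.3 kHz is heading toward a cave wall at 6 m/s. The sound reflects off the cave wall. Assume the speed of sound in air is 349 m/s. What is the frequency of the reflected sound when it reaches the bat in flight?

The cave wall receives the sound from a moving source: f₁ = f₀ · v/(v − v_e) = 50.3 × 349/343 ≈ 51.2 kHz.
On the return leg the bat in flight is a moving observer: f₂ = f₁ · (v + v_e)/v = 51.2 × 355/349 ≈ 52.1 kHz.
Equivalently f₂ = f₀ · (v + v_e)/(v − v_e).

52.1 kHz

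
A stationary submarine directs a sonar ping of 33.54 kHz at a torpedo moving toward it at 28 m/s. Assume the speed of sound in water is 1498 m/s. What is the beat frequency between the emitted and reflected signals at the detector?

At the torpedo (a moving observer), f₁ = f₀ · (v + u)/v = 33.54 × 1526/1498 ≈ 34.167 kHz.
The reflection then acts as a moving source: f₂ = f₁ · v/(v − u) ≈ 34.818 kHz.
Equivalently f₂ = f₀ · (v + u)/(v − u).
Beat frequency (with f₀ = 33540 Hz): |f₂ − f₀| = 2u·f₀/(v − u) = 2 × 28 × 33540/1470 ≈ 1278 Hz.

1278 Hz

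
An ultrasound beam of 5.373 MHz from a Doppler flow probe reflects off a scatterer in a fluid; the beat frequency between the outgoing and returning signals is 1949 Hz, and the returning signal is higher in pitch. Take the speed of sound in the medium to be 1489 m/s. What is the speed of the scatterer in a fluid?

Double Doppler shift off a moving reflector: f₂ = f₀ · (v + u)/(v − u) (u > 0 toward emitter).
Returning signal is higher, so f₂ = f₀ + Δf = 5373000 + 1949 = 5374949 Hz.
Rearranging, u = v · (f₂ − f₀)/(f₂ + f₀) = 1489 × 1949/10747949 ≈ 0.27 m/s.
So the scatterer in a fluid is moving at 0.27 m/s toward the emitter.

0.27 m/s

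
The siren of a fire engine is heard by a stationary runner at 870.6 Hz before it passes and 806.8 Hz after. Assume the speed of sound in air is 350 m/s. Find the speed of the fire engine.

f₁/f₂ = (v + v_s)/(v − v_s), so v_s = v · (f₁ − f₂)/(f₁ + f₂).
v_s = 350 × (870.6 − 806.8)/(870.6 + 806.8) = 350 × 63.8/1677.4 ≈ 13.3 m/s.

13.3 m/s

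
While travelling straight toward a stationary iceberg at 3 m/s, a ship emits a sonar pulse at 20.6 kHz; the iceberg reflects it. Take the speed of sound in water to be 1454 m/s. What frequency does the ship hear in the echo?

The iceberg receives the sound from a moving source: f₁ = f₀ · v/(v − v_e) = 20.6 × 1454/1451 ≈ 20.6 kHz.
On the return leg the ship is a moving observer: f₂ = f₁ · (v + v_e)/v = 20.6 × 1457/1454 ≈ 20.7 kHz.

20.7 kHz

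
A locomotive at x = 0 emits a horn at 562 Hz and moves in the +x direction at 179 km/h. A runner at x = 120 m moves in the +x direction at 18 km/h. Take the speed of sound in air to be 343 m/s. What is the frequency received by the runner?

648 Hz

179 km/h = 49.72 m/s; 18 km/h = 5 m/s.
The observer lies on the +x side, so the source is heading toward the observer and the observer is heading away from the source.
General Doppler shift: f' = f · (v − v_o)/(v − v_s).
f' = 562 × (343 − 5)/(343 − 49.72) = 562 × 338/293.28 ≈ 648 Hz.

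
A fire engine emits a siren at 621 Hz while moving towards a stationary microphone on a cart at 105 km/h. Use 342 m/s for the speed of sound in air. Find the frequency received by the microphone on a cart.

105 km/h = 29.17 m/s.
With the source moving toward a stationary observer, f' = f · v/(v − v_s).
f' = 621 × 342/(342 − 29.17) = 621 × 342/312.8 ≈ 679 Hz.

679 Hz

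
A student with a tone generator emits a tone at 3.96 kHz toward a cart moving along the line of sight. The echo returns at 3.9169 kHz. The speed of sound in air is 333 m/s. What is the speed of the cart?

1.82 m/s

Double Doppler shift off a moving reflector: f₂ = f₀ · (v + u)/(v − u) (u > 0 toward emitter).
Rearranging, u = v · (f₂ − f₀)/(f₂ + f₀) = 333 × -0.0431/7.8769 ≈ -1.82 m/s.
So the cart is moving at 1.82 m/s away from the emitter.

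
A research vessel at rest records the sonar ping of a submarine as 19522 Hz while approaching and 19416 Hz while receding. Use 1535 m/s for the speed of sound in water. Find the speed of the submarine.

4.2 m/s

f₁/f₂ = (v + v_s)/(v − v_s), so v_s = v · (f₁ − f₂)/(f₁ + f₂).
v_s = 1535 × (19522 − 19416)/(19522 + 19416) = 1535 × 106/38938 ≈ 4.2 m/s.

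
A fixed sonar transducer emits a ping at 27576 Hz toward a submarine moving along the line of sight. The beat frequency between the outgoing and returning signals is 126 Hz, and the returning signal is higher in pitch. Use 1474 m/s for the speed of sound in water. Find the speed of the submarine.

3.4 m/s

Double Doppler shift off a moving reflector: f₂ = f₀ · (v + u)/(v − u) (u > 0 toward emitter).
Returning signal is higher, so f₂ = f₀ + Δf = 27576 + 126 = 27702 Hz.
Rearranging, u = v · (f₂ − f₀)/(f₂ + f₀) = 1474 × 126/55278 ≈ 3.4 m/s.
So the submarine is moving at 3.4 m/s toward the emitter.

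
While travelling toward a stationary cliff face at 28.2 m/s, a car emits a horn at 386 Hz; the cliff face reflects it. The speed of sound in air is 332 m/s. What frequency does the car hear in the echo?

The cliff face receives the sound from a moving source: f₁ = f₀ · v/(v − v_e) = 386 × 332/303.8 ≈ 422 Hz.
On the return leg the car is a moving observer: f₂ = f₁ · (v + v_e)/v = 422 × 360.2/332 ≈ 458 Hz.
Equivalently f₂ = f₀ · (v + v_e)/(v − v_e).

458 Hz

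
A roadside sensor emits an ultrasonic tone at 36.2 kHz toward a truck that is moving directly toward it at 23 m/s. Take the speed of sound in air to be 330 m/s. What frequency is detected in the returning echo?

The truck first receives the wave as a moving observer: f₁ = f₀ · (v + u)/v = 36.2 × (330 + 23)/330 ≈ 38.7 kHz.
On reflection it acts as a source moving toward the stationary detector: f₂ = f₁ · v/(v − u) = 38.7 × 330/307 ≈ 41.6 kHz.
Equivalently f₂ = f₀ · (v + u)/(v − u).

41.6 kHz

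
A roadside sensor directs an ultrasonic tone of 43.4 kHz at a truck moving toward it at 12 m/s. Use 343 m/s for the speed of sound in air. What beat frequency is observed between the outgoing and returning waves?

3147 Hz

The truck first receives the wave as a moving observer: f₁ = f₀ · (v + u)/v = 43.4 × (343 + 12)/343 ≈ 44.92 kHz.
The reflection then acts as a moving source: f₂ = f₁ · v/(v − u) ≈ 46.55 kHz.
Equivalently f₂ = f₀ · (v + u)/(v − u).
Beat frequency (with f₀ = 43400 Hz): |f₂ − f₀| = 2u·f₀/(v − u) = 2 × 12 × 43400/331 ≈ 3147 Hz.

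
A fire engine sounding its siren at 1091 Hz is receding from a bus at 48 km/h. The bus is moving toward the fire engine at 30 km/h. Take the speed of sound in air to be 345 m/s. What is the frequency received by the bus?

48 km/h = 13.33 m/s; 30 km/h = 8.333 m/s.
General Doppler shift: f' = f · (v + v_o)/(v + v_s).
f' = 1091 × (345 + 8.333)/(345 + 13.33) = 1091 × 353.33/358.33 ≈ 1076 Hz.

1076 Hz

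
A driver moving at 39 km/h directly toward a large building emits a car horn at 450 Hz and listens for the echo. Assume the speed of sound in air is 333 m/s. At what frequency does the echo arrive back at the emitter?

39 km/h = 10.83 m/s.
The large building receives the sound from a moving source: f₁ = f₀ · v/(v − v_e) = 450 × 333/322.17 ≈ 465 Hz.
On the return leg the driver is a moving observer: f₂ = f₁ · (v + v_e)/v = 465 × 343.83/333 ≈ 480 Hz.

480 Hz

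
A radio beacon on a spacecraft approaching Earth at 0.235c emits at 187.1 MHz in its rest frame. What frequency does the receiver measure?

Relativistic Doppler for frequency: f' = f₀ · √((1 + β)/(1 − β)).
f' = 187.1 × √(1.2350/0.7650) = 187.1 × 1.27058 ≈ 237.7 MHz.

237.7 MHz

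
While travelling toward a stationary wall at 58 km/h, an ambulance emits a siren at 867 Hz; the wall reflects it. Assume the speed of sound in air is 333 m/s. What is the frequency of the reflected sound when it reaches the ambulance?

58 km/h = 16.11 m/s.
The wall receives the sound from a moving source: f₁ = f₀ · v/(v − v_e) = 867 × 333/316.89 ≈ 911 Hz.
On the return leg the ambulance is a moving observer: f₂ = f₁ · (v + v_e)/v = 911 × 349.11/333 ≈ 955 Hz.
Equivalently f₂ = f₀ · (v + v_e)/(v − v_e).

955 Hz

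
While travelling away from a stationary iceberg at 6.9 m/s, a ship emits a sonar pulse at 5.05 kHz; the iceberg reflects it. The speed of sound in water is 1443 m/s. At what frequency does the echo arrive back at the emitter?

The iceberg receives the sound from a moving source: f₁ = f₀ · v/(v + v_e) = 5.05 × 1443/1449.9 ≈ 5.03 kHz.
On the return leg the ship is a moving observer: f₂ = f₁ · (v − v_e)/v = 5.03 × 1436.1/1443 ≈ 5.00 kHz.

5.00 kHz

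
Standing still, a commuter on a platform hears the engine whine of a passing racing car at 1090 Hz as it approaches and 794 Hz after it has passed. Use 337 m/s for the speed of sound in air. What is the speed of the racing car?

53 m/s

f₁/f₂ = (v + v_s)/(v − v_s), so v_s = v · (f₁ − f₂)/(f₁ + f₂).
v_s = 337 × (1090 − 794)/(1090 + 794) = 337 × 296/1884 ≈ 53 m/s.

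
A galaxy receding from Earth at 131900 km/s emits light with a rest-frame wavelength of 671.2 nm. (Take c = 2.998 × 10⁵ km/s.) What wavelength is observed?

β = v/c = 131900/299800 = 0.4400.
Relativistic Doppler for wavelength: λ' = λ₀ · √((1 + β)/(1 − β)).
λ' = 671.2 × √(1.4400/0.5600) = 671.2 × 1.60349 ≈ 1076.3 nm.

1076.3 nm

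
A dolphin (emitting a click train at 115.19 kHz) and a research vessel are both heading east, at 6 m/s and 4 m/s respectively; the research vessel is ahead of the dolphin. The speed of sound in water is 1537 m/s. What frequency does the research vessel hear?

115.3 kHz

The research vessel is ahead, so the dolphin is moving toward it while the research vessel is moving away from the dolphin.
With source approaching and observer receding, f' = f · (v − v_o)/(v − v_s).
f' = 115.19 × (1537 − 4)/(1537 − 6) = 115.19 × 1533/1531 ≈ 115.3 kHz.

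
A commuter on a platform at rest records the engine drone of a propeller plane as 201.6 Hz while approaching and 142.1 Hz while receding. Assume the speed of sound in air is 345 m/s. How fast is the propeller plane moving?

60 m/s

f₁/f₂ = (v + v_s)/(v − v_s), so v_s = v · (f₁ − f₂)/(f₁ + f₂).
v_s = 345 × (201.6 − 142.1)/(201.6 + 142.1) = 345 × 59.5/343.7 ≈ 60 m/s.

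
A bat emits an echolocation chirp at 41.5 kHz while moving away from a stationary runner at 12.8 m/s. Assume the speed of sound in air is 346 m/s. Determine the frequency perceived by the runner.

40.0 kHz

With the source moving away from a stationary observer, f' = f · v/(v + v_s).
f' = 41.5 × 346/(346 + 12.8) = 41.5 × 346/358.8 ≈ 40.0 kHz.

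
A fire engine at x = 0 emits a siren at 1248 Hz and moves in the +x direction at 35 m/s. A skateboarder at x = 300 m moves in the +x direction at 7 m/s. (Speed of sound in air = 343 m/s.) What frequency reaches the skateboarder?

The observer lies on the +x side, so the source is heading toward the observer and the observer is heading away from the source.
With source approaching and observer receding, f' = f · (v − v_o)/(v − v_s).
f' = 1248 × (343 − 7)/(343 − 35) = 1248 × 336/308 ≈ 1361 Hz.

1361 Hz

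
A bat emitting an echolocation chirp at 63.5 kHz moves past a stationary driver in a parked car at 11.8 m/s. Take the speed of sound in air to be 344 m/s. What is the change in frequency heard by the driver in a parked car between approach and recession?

Approaching: f₁ = f · v/(v − v_s) = 63.5 × 344/332.2 ≈ 65.76 kHz.
Receding: f₂ = f · v/(v + v_s) = 63.5 × 344/355.8 ≈ 61.39 kHz.
Drop: f₁ − f₂ = 2f·v·v_s/(v² − v_s²) = 2 × 63.5 × 344 × 11.8/(344² − 11.8²) ≈ 4.36 kHz.

4.36 kHz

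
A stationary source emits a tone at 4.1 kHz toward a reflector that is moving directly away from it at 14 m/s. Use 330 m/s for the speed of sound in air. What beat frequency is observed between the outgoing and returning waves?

The reflector first receives the wave as a moving observer: f₁ = f₀ · (v − u)/v = 4.1 × (330 − 14)/330 ≈ 3.926 kHz.
The reflection then acts as a moving source: f₂ = f₁ · v/(v + u) ≈ 3.766 kHz.
Beat frequency (with f₀ = 4100 Hz): |f₂ − f₀| = 2u·f₀/(v + u) = 2 × 14 × 4100/344 ≈ 334 Hz.

334 Hz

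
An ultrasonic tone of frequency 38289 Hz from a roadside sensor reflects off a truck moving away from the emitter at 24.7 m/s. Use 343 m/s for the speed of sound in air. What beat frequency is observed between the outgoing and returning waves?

5144 Hz

At the truck (a moving observer), f₁ = f₀ · (v − u)/v = 38289 × 318.3/343 ≈ 35532 Hz.
The reflection then acts as a moving source: f₂ = f₁ · v/(v + u) ≈ 33145 Hz.
Beat frequency: |f₂ − f₀| = 2u·f₀/(v + u) = 2 × 24.7 × 38289/367.7 ≈ 5144 Hz.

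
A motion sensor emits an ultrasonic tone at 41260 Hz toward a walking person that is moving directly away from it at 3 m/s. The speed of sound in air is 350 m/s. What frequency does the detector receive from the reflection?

At the walking person (a moving observer), f₁ = f₀ · (v − u)/v = 41260 × 347/350 ≈ 40906 Hz.
On reflection it acts as a source moving away from the stationary detector: f₂ = f₁ · v/(v + u) = 40906 × 350/353 ≈ 40559 Hz.

40559 Hz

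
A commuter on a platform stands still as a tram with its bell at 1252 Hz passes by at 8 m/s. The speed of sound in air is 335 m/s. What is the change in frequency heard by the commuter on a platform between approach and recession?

Approaching: f₁ = f · v/(v − v_s) = 1252 × 335/327 ≈ 1282.6 Hz.
Receding: f₂ = f · v/(v + v_s) = 1252 × 335/343 ≈ 1222.8 Hz.
Drop: f₁ − f₂ = 2f·v·v_s/(v² − v_s²) = 2 × 1252 × 335 × 8/(335² − 8²) ≈ 59.8 Hz.

59.8 Hz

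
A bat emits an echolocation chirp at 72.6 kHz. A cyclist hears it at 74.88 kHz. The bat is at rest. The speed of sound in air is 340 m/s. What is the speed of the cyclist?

f' > f, so the cyclist is approaching.
f' = f · (v + v_o)/v ⇒ v_o = v · |f'/f − 1|.
v_o = 340 × |74.88/72.6 − 1| = 340 × 0.0314 ≈ 10.7 m/s.

10.7 m/s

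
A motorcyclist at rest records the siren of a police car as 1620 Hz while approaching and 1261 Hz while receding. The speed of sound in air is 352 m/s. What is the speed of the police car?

44 m/s

f₁/f₂ = (v + v_s)/(v − v_s), so v_s = v · (f₁ − f₂)/(f₁ + f₂).
v_s = 352 × (1620 − 1261)/(1620 + 1261) = 352 × 359/2881 ≈ 44 m/s.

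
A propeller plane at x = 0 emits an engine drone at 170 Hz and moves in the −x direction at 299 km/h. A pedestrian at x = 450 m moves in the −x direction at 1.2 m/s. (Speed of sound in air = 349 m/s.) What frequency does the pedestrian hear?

138 Hz

299 km/h = 83.06 m/s.
The observer lies on the +x side, so the source is heading away from the observer and the observer is heading toward the source.
With source receding and observer approaching, f' = f · (v + v_o)/(v + v_s).
f' = 170 × (349 + 1.2)/(349 + 83.06) = 170 × 350.2/432.06 ≈ 138 Hz.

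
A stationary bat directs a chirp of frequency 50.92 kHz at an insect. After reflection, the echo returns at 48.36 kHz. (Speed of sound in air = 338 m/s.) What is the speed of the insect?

8.7 m/s

Double Doppler shift off a moving reflector: f₂ = f₀ · (v + u)/(v − u) (u > 0 toward emitter).
Rearranging, u = v · (f₂ − f₀)/(f₂ + f₀) = 338 × -2.56/99.28 ≈ -8.7 m/s.
So the insect is moving at 8.7 m/s away from the emitter.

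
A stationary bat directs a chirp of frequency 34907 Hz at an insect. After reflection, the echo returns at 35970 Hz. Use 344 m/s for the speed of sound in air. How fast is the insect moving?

5.2 m/s

Double Doppler shift off a moving reflector: f₂ = f₀ · (v + u)/(v − u) (u > 0 toward emitter).
Rearranging, u = v · (f₂ − f₀)/(f₂ + f₀) = 344 × 1063/70877 ≈ 5.2 m/s.
So the insect is moving at 5.2 m/s toward the emitter.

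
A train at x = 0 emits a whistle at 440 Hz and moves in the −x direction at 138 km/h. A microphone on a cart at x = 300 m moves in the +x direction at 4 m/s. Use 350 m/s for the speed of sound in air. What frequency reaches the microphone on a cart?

392 Hz

138 km/h = 38.33 m/s.
The observer lies on the +x side, so the source is heading away from the observer and the observer is heading away from the source.
Both move, so f' = f · (v − v_o)/(v + v_s).
f' = 440 × (350 − 4)/(350 + 38.33) = 440 × 346/388.33 ≈ 392 Hz.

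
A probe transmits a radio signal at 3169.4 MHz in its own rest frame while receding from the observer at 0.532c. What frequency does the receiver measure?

1751.7 MHz

Relativistic Doppler for frequency: f' = f₀ · √((1 − β)/(1 + β)).
f' = 3169.4 × √(0.4680/1.5320) = 3169.4 × 0.55271 ≈ 1751.7 MHz.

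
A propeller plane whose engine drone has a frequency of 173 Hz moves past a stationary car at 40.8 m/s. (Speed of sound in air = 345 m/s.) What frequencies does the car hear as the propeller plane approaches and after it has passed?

Approaching: f₁ = f · v/(v − v_s) = 173 × 345/304.2 ≈ 196 Hz.
Receding: f₂ = f · v/(v + v_s) = 173 × 345/385.8 ≈ 155 Hz.

196 Hz approaching; 155 Hz receding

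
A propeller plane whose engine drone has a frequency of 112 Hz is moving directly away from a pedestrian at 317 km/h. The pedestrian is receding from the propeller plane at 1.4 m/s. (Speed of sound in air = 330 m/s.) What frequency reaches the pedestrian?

88 Hz

317 km/h = 88.06 m/s.
With source receding and observer receding, f' = f · (v − v_o)/(v + v_s).
f' = 112 × (330 − 1.4)/(330 + 88.06) = 112 × 328.6/418.06 ≈ 88 Hz.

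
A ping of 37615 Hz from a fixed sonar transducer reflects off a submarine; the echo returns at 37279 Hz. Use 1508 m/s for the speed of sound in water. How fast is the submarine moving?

Double Doppler shift off a moving reflector: f₂ = f₀ · (v + u)/(v − u) (u > 0 toward emitter).
Rearranging, u = v · (f₂ − f₀)/(f₂ + f₀) = 1508 × -336/74894 ≈ -6.8 m/s.
So the submarine is moving at 6.8 m/s away from the emitter.

6.8 m/s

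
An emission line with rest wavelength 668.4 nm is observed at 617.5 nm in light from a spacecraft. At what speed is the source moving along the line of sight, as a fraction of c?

0.079

λ'/λ₀ = 0.9238 < 1 (blueshift), so the source is approaching.
λ'/λ₀ = √((1 − β)/(1 + β)) for an approaching source ⇒ β = (1 − r²)/(1 + r²) with r = λ'/λ₀.
β = (1 − 0.8535)/(1 + 0.8535) ≈ 0.079.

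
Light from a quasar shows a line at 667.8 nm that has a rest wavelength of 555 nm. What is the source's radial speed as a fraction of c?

λ'/λ₀ = 1.2032 > 1 (redshift), so the source is receding.
λ'/λ₀ = √((1 + β)/(1 − β)) for a receding source ⇒ β = (r² − 1)/(r² + 1) with r = λ'/λ₀.
β = (1.4478 − 1)/(1.4478 + 1) ≈ 0.183.

0.183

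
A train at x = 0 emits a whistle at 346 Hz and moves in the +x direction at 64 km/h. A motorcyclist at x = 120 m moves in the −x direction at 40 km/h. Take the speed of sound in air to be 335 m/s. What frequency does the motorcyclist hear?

64 km/h = 17.78 m/s; 40 km/h = 11.11 m/s.
The observer lies on the +x side, so the source is heading toward the observer and the observer is heading toward the source.
Both move, so f' = f · (v + v_o)/(v − v_s).
f' = 346 × (335 + 11.11)/(335 − 17.78) = 346 × 346.11/317.22 ≈ 378 Hz.

378 Hz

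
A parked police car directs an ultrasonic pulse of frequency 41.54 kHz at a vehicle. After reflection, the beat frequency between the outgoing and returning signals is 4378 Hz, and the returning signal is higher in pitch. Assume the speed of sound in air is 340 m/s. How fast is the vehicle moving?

Double Doppler shift off a moving reflector: f₂ = f₀ · (v + u)/(v − u) (u > 0 toward emitter).
Returning signal is higher, so f₂ = f₀ + Δf = 41540 + 4378 = 45918 Hz.
Rearranging, u = v · (f₂ − f₀)/(f₂ + f₀) = 340 × 4378/87458 ≈ 17.0 m/s.
So the vehicle is moving at 17.0 m/s toward the emitter.

17.0 m/s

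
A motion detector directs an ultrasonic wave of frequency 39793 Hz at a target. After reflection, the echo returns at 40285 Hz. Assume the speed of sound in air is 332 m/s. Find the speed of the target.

Double Doppler shift off a moving reflector: f₂ = f₀ · (v + u)/(v − u) (u > 0 toward emitter).
Rearranging, u = v · (f₂ − f₀)/(f₂ + f₀) = 332 × 492/80078 ≈ 2.04 m/s.
So the target is moving at 2.04 m/s toward the emitter.

2.04 m/s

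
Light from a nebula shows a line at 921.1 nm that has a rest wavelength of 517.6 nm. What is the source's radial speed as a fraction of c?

0.520

λ'/λ₀ = 1.7796 > 1 (redshift), so the source is receding.
λ'/λ₀ = √((1 + β)/(1 − β)) for a receding source ⇒ β = (r² − 1)/(r² + 1) with r = λ'/λ₀.
β = (3.1668 − 1)/(3.1668 + 1) ≈ 0.520.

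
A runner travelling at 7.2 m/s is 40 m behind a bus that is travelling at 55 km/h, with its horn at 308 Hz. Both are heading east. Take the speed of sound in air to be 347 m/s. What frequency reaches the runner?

55 km/h = 15.28 m/s.
The runner is behind, so the bus is moving away from it while the runner is moving toward the bus.
With source receding and observer approaching, f' = f · (v + v_o)/(v + v_s).
f' = 308 × (347 + 7.2)/(347 + 15.28) = 308 × 354.2/362.28 ≈ 301 Hz.

301 Hz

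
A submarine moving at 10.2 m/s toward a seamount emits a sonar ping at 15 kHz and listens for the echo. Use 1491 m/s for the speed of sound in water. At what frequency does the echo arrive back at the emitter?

The seamount receives the sound from a moving source: f₁ = f₀ · v/(v − v_e) = 15 × 1491/1480.8 ≈ 15.10 kHz.
On the return leg the submarine is a moving observer: f₂ = f₁ · (v + v_e)/v = 15.10 × 1501.2/1491 ≈ 15.21 kHz.

15.21 kHz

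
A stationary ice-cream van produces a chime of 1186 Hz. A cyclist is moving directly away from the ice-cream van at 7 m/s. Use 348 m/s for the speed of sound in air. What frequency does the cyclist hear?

1162 Hz

Moving observer, stationary source: f' = f · (v − v_o)/v.
f' = 1186 × (348 − 7)/348 = 1186 × 341/348 ≈ 1162 Hz.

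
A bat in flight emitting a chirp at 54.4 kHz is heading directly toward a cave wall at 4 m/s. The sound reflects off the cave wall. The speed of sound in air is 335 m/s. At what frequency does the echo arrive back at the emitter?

55.7 kHz

The cave wall receives the sound from a moving source: f₁ = f₀ · v/(v − v_e) = 54.4 × 335/331 ≈ 55.1 kHz.
On the return leg the bat in flight is a moving observer: f₂ = f₁ · (v + v_e)/v = 55.1 × 339/335 ≈ 55.7 kHz.
Equivalently f₂ = f₀ · (v + v_e)/(v − v_e).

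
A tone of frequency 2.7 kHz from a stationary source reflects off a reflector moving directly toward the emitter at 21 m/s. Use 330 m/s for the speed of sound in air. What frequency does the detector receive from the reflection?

At the reflector (a moving observer), f₁ = f₀ · (v + u)/v = 2.7 × 351/330 ≈ 2.87 kHz.
On reflection it acts as a source moving toward the stationary detector: f₂ = f₁ · v/(v − u) = 2.87 × 330/309 ≈ 3.07 kHz.
Equivalently f₂ = f₀ · (v + u)/(v − u).

3.07 kHz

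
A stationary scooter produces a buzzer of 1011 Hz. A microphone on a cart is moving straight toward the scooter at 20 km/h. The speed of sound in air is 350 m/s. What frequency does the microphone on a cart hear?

20 km/h = 5.556 m/s.
Only the observer moves, toward the source, so f' = f · (v + v_o)/v.
f' = 1011 × (350 + 5.556)/350 = 1011 × 355.56/350 ≈ 1027 Hz.

1027 Hz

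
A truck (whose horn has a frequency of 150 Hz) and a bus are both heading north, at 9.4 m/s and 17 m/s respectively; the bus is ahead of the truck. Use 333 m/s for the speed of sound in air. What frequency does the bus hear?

146 Hz

The bus is ahead, so the truck is moving toward it while the bus is moving away from the truck.
Both move, so f' = f · (v − v_o)/(v − v_s).
f' = 150 × (333 − 17)/(333 − 9.4) = 150 × 316/323.6 ≈ 146 Hz.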